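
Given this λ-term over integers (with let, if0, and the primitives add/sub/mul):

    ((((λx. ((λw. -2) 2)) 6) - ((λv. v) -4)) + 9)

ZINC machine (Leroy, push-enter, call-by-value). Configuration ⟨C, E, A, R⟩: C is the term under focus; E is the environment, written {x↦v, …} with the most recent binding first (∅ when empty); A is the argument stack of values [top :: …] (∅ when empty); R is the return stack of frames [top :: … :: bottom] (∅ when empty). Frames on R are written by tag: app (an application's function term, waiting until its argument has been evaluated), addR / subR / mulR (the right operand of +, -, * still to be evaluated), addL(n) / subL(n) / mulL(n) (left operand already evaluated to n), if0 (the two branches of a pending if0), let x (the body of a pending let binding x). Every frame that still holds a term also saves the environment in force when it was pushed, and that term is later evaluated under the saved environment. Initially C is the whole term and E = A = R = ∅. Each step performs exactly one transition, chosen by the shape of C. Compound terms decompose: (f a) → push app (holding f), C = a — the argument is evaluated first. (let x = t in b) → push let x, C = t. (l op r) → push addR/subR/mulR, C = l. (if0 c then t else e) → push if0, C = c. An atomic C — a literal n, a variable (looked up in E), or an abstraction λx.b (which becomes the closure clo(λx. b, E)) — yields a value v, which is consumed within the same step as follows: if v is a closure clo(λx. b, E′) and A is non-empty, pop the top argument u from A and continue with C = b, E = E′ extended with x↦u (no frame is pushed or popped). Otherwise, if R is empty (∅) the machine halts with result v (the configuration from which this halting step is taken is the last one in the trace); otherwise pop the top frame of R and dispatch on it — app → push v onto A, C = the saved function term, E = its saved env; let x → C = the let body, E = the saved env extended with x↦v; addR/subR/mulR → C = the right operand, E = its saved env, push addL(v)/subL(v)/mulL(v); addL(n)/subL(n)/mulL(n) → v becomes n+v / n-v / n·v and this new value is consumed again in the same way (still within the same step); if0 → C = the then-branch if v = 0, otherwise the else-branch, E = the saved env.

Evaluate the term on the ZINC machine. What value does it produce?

[0] <C=((((λx. ((λw. -2) 2)) 6) - ((λv. v) -4)) + 9), E=∅, A=∅, R=∅>
[1] <C=(((λx. ((λw. -2) 2)) 6) - ((λv. v) -4)), E=∅, A=∅, R=[addR]>
[2] <C=((λx. ((λw. -2) 2)) 6), E=∅, A=∅, R=[subR :: addR]>
[3] <C=6, E=∅, A=∅, R=[app :: subR :: addR]>
[4] <C=(λx. ((λw. -2) 2)), E=∅, A=[6], R=[subR :: addR]>
[5] <C=((λw. -2) 2), E={x↦6}, A=∅, R=[subR :: addR]>
[6] <C=2, E={x↦6}, A=∅, R=[app :: subR :: addR]>
[7] <C=(λw. -2), E={x↦6}, A=[2], R=[subR :: addR]>
[8] <C=-2, E={w↦2, x↦6}, A=∅, R=[subR :: addR]>
[9] <C=((λv. v) -4), E=∅, A=∅, R=[subL(-2) :: addR]>
[10] <C=-4, E=∅, A=∅, R=[app :: subL(-2) :: addR]>
[11] <C=(λv. v), E=∅, A=[-4], R=[subL(-2) :: addR]>
[12] <C=v, E={v↦-4}, A=∅, R=[subL(-2) :: addR]>
[13] <C=9, E=∅, A=∅, R=[addL(2)]>
→ final value 11

Answer: 11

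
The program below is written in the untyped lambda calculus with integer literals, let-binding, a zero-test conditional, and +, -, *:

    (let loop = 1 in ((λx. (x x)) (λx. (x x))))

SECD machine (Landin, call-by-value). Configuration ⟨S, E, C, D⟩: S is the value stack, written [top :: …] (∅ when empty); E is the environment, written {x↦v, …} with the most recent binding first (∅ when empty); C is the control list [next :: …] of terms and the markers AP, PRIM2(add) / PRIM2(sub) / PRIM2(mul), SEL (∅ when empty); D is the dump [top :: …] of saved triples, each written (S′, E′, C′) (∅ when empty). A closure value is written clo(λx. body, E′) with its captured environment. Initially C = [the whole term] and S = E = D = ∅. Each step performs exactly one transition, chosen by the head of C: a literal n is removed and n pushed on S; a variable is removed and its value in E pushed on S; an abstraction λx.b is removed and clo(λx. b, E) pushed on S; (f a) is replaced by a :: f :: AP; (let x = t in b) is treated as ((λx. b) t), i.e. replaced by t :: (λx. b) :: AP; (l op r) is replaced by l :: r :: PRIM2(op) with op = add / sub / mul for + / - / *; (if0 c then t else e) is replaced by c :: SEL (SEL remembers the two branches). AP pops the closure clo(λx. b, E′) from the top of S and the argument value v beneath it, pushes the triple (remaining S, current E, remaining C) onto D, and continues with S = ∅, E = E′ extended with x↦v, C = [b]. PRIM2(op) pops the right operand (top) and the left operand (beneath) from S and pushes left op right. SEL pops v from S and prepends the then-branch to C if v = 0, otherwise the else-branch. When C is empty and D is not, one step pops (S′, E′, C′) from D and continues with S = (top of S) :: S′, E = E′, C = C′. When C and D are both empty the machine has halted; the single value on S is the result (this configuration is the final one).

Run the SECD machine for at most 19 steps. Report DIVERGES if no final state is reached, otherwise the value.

t=0: [S=∅ | E=∅ | C=[(let loop = 1 in ((λx. (x x)) (λx. (x x))))] | D=∅]
t=1: [S=∅ | E=∅ | C=[1 :: (λloop. ((λx. (x x)) (λx. (x x)))) :: AP] | D=∅]
t=2: [S=[1] | E=∅ | C=[(λloop. ((λx. (x x)) (λx. (x x)))) :: AP] | D=∅]
t=3: [S=[clo(λloop. ((λx. (x x)) (λx. (x x))), ∅) :: 1] | E=∅ | C=[AP] | D=∅]
t=4: [S=∅ | E={loop↦1} | C=[((λx. (x x)) (λx. (x x)))] | D=[(∅, ∅, ∅)]]
t=5: [S=∅ | E={loop↦1} | C=[(λx. (x x)) :: (λx. (x x)) :: AP] | D=[(∅, ∅, ∅)]]
t=6: [S=[clo(λx. (x x), {loop↦1})] | E={loop↦1} | C=[(λx. (x x)) :: AP] | D=[(∅, ∅, ∅)]]
t=7: [S=[clo(λx. (x x), {loop↦1}) :: clo(λx. (x x), {loop↦1})] | E={loop↦1} | C=[AP] | D=[(∅, ∅, ∅)]]
t=8: [S=∅ | E={x↦clo(λx. (x x), {loop↦1}), loop↦1} | C=[(x x)] | D=[(∅, {loop↦1}, ∅) :: (∅, ∅, ∅)]]
t=9: [S=∅ | E={x↦clo(λx. (x x), {loop↦1}), loop↦1} | C=[x :: x :: AP] | D=[(∅, {loop↦1}, ∅) :: (∅, ∅, ∅)]]
t=10: [S=[clo(λx. (x x), {loop↦1})] | E={x↦clo(λx. (x x), {loop↦1}), loop↦1} | C=[x :: AP] | D=[(∅, {loop↦1}, ∅) :: (∅, ∅, ∅)]]
t=11: [S=[clo(λx. (x x), {loop↦1}) :: clo(λx. (x x), {loop↦1})] | E={x↦clo(λx. (x x), {loop↦1}), loop↦1} | C=[AP] | D=[(∅, {loop↦1}, ∅) :: (∅, ∅, ∅)]]
t=12: [S=∅ | E={x↦clo(λx. (x x), {loop↦1}), loop↦1} | C=[(x x)] | D=[(∅, {x↦clo(λx. (x x), {loop↦1}), loop↦1}, ∅) :: (∅, {loop↦1}, ∅) :: (∅, ∅, ∅)]]
t=13: [S=∅ | E={x↦clo(λx. (x x), {loop↦1}), loop↦1} | C=[x :: x :: AP] | D=[(∅, {x↦clo(λx. (x x), {loop↦1}), loop↦1}, ∅) :: (∅, {loop↦1}, ∅) :: (∅, ∅, ∅)]]
t=14: [S=[clo(λx. (x x), {loop↦1})] | E={x↦clo(λx. (x x), {loop↦1}), loop↦1} | C=[x :: AP] | D=[(∅, {x↦clo(λx. (x x), {loop↦1}), loop↦1}, ∅) :: (∅, {loop↦1}, ∅) :: (∅, ∅, ∅)]]
t=15: [S=[clo(λx. (x x), {loop↦1}) :: clo(λx. (x x), {loop↦1})] | E={x↦clo(λx. (x x), {loop↦1}), loop↦1} | C=[AP] | D=[(∅, {x↦clo(λx. (x x), {loop↦1}), loop↦1}, ∅) :: (∅, {loop↦1}, ∅) :: (∅, ∅, ∅)]]
t=16: [S=∅ | E={x↦clo(λx. (x x), {loop↦1}), loop↦1} | C=[(x x)] | D=[(∅, {x↦clo(λx. (x x), {loop↦1}), loop↦1}, ∅) :: (∅, {x↦clo(λx. (x x), {loop↦1}), loop↦1}, ∅) :: (∅, {loop↦1}, ∅) :: (∅, ∅, ∅)]]
t=17: [S=∅ | E={x↦clo(λx. (x x), {loop↦1}), loop↦1} | C=[x :: x :: AP] | D=[(∅, {x↦clo(λx. (x x), {loop↦1}), loop↦1}, ∅) :: (∅, {x↦clo(λx. (x x), {loop↦1}), loop↦1}, ∅) :: (∅, {loop↦1}, ∅) :: (∅, ∅, ∅)]]
t=18: [S=[clo(λx. (x x), {loop↦1})] | E={x↦clo(λx. (x x), {loop↦1}), loop↦1} | C=[x :: AP] | D=[(∅, {x↦clo(λx. (x x), {loop↦1}), loop↦1}, ∅) :: (∅, {x↦clo(λx. (x x), {loop↦1}), loop↦1}, ∅) :: (∅, {loop↦1}, ∅) :: (∅, ∅, ∅)]]
t=19: [S=[clo(λx. (x x), {loop↦1}) :: clo(λx. (x x), {loop↦1})] | E={x↦clo(λx. (x x), {loop↦1}), loop↦1} | C=[AP] | D=[(∅, {x↦clo(λx. (x x), {loop↦1}), loop↦1}, ∅) :: (∅, {x↦clo(λx. (x x), {loop↦1}), loop↦1}, ∅) :: (∅, {loop↦1}, ∅) :: (∅, ∅, ∅)]]
→ 19 transitions taken and the configuration is still not final: no result within 19 steps

Answer: DIVERGES (no final state within 19 steps)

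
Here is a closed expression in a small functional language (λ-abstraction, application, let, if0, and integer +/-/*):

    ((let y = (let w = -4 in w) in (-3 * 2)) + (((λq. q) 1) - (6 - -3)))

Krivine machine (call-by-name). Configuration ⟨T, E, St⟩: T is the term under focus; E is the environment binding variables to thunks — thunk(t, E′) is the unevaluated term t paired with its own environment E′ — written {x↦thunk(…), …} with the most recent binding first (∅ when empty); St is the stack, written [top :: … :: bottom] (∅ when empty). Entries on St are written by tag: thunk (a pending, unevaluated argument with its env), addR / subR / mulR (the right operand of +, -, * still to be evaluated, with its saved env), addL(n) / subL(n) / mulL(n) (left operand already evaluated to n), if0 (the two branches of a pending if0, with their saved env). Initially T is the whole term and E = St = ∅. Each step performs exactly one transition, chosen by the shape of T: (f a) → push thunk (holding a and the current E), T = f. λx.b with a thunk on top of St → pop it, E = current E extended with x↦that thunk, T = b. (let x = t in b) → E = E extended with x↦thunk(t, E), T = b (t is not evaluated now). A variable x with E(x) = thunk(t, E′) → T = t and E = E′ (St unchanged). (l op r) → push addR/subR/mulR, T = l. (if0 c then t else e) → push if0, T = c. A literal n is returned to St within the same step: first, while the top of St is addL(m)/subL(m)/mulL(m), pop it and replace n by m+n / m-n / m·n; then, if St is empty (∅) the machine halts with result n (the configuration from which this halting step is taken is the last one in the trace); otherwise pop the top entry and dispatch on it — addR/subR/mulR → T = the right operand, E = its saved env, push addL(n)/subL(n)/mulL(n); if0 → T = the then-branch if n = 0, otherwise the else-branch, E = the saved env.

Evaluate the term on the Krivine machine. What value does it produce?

[0] ⟨T=((let y = (let w = -4 in w) in (-3 * 2)) + (((λq. q) 1) - (6 - -3))); E=∅; St=∅⟩
[1] ⟨T=(let y = (let w = -4 in w) in (-3 * 2)); E=∅; St=[addR]⟩
[2] ⟨T=(-3 * 2); E={y↦thunk((let w = -4 in w), ∅)}; St=[addR]⟩
[3] ⟨T=-3; E={y↦thunk((let w = -4 in w), ∅)}; St=[mulR :: addR]⟩
[4] ⟨T=2; E={y↦thunk((let w = -4 in w), ∅)}; St=[mulL(-3) :: addR]⟩
[5] ⟨T=(((λq. q) 1) - (6 - -3)); E=∅; St=[addL(-6)]⟩
[6] ⟨T=((λq. q) 1); E=∅; St=[subR :: addL(-6)]⟩
[7] ⟨T=(λq. q); E=∅; St=[thunk :: subR :: addL(-6)]⟩
[8] ⟨T=q; E={q↦thunk(1, ∅)}; St=[subR :: addL(-6)]⟩
[9] ⟨T=1; E=∅; St=[subR :: addL(-6)]⟩
[10] ⟨T=(6 - -3); E=∅; St=[subL(1) :: addL(-6)]⟩
[11] ⟨T=6; E=∅; St=[subR :: subL(1) :: addL(-6)]⟩
[12] ⟨T=-3; E=∅; St=[subL(6) :: subL(1) :: addL(-6)]⟩
→ final value -14

Answer: -14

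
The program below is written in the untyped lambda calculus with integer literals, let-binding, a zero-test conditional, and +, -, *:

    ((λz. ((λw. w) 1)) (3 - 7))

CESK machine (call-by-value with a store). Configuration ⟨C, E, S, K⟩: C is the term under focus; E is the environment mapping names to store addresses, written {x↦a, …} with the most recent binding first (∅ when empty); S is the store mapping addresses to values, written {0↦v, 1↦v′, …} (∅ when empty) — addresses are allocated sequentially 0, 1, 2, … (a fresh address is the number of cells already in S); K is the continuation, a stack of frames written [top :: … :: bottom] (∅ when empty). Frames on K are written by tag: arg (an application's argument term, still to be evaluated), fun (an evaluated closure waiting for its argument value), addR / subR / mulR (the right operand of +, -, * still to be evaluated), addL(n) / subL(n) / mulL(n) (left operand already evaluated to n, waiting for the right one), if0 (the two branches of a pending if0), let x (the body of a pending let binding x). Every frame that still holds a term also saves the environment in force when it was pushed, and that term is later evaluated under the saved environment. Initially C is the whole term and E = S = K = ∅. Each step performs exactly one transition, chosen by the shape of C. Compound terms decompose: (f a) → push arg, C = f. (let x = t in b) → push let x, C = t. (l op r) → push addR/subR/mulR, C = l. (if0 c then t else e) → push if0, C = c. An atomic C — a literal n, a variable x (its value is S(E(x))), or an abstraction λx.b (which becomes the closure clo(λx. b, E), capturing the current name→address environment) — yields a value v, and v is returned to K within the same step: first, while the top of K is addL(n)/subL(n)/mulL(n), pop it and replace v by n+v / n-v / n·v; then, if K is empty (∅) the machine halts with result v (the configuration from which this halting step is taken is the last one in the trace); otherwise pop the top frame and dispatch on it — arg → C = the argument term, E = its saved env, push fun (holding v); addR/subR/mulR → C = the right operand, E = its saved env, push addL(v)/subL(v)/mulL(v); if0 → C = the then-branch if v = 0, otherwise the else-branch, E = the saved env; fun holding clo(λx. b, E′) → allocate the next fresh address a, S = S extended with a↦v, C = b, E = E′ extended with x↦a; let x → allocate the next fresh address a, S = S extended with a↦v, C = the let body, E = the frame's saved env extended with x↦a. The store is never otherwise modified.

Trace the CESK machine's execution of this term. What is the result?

Answer: 1

Machine steps:
t=0: <C=((λz. ((λw. w) 1)) (3 - 7)), E=∅, S=∅, K=∅>
t=1: <C=(λz. ((λw. w) 1)), E=∅, S=∅, K=[arg]>
t=2: <C=(3 - 7), E=∅, S=∅, K=[fun]>
t=3: <C=3, E=∅, S=∅, K=[subR :: fun]>
t=4: <C=7, E=∅, S=∅, K=[subL(3) :: fun]>
t=5: <C=((λw. w) 1), E={z↦0}, S={0↦-4}, K=∅>
t=6: <C=(λw. w), E={z↦0}, S={0↦-4}, K=[arg]>
t=7: <C=1, E={z↦0}, S={0↦-4}, K=[fun]>
t=8: <C=w, E={w↦1, z↦0}, S={0↦-4, 1↦1}, K=∅>
→ final value 1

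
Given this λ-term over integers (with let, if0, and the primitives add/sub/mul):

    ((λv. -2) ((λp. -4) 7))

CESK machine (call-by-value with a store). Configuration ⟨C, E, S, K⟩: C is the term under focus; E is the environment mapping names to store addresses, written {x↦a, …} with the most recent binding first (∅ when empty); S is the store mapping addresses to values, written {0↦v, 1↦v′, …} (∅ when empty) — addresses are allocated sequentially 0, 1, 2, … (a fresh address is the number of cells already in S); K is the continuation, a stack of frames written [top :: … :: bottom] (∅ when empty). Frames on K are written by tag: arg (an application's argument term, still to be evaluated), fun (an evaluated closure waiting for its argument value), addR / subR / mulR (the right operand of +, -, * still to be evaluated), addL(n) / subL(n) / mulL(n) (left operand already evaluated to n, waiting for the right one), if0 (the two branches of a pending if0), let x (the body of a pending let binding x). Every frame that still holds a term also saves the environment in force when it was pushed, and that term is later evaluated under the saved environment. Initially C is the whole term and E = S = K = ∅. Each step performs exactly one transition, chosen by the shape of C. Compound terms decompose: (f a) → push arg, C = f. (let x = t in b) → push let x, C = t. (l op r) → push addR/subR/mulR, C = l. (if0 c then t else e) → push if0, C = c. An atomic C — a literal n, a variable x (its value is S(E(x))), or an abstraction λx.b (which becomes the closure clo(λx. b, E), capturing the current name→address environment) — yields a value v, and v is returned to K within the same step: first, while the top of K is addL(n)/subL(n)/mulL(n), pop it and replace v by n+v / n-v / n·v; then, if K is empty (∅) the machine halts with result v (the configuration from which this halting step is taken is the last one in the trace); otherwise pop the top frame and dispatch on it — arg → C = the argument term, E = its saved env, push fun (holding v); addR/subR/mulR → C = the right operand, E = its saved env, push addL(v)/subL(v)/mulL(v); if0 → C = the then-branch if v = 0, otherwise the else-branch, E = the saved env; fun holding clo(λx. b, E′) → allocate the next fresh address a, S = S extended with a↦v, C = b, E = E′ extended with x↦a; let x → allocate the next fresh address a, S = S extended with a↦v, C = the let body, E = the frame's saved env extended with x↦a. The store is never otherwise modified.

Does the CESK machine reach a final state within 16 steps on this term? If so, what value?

t=0: ⟨C=((λv. -2) ((λp. -4) 7)); E=∅; S=∅; K=∅⟩
t=1: ⟨C=(λv. -2); E=∅; S=∅; K=[arg]⟩
t=2: ⟨C=((λp. -4) 7); E=∅; S=∅; K=[fun]⟩
t=3: ⟨C=(λp. -4); E=∅; S=∅; K=[arg :: fun]⟩
t=4: ⟨C=7; E=∅; S=∅; K=[fun :: fun]⟩
t=5: ⟨C=-4; E={p↦0}; S={0↦7}; K=[fun]⟩
t=6: ⟨C=-2; E={v↦1}; S={0↦7, 1↦-4}; K=∅⟩
→ final value -2

Answer: -2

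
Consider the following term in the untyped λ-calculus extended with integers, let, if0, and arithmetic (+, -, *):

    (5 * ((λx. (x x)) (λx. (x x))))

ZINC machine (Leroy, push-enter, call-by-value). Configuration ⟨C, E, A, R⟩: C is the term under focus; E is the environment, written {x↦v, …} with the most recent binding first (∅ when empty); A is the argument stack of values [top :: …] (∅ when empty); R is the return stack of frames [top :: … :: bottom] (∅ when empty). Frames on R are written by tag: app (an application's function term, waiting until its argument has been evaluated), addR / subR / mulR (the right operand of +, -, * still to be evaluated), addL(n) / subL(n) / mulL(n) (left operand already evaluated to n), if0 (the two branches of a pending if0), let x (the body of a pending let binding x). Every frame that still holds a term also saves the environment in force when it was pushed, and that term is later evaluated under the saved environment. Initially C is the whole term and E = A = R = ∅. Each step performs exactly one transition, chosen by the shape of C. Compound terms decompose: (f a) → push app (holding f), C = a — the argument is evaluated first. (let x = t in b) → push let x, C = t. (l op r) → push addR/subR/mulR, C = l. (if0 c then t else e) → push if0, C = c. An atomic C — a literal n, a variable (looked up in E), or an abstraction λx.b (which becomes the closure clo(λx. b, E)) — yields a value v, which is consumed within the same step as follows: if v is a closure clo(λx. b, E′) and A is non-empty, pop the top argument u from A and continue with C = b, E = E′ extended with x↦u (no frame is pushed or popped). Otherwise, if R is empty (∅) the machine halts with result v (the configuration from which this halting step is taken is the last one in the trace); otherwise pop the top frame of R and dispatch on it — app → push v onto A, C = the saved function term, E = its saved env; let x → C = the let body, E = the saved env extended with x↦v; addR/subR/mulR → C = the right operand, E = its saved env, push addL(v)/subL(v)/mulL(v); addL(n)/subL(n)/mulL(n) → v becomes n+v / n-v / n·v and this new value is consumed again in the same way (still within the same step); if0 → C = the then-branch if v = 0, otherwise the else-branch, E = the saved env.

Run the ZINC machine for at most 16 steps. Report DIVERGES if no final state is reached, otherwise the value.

Answer: DIVERGES (no final state within 16 steps)

Derivation:
0. ⟨C=(5 * ((λx. (x x)) (λx. (x x)))); E=∅; A=∅; R=∅⟩
1. ⟨C=5; E=∅; A=∅; R=[mulR]⟩
2. ⟨C=((λx. (x x)) (λx. (x x))); E=∅; A=∅; R=[mulL(5)]⟩
3. ⟨C=(λx. (x x)); E=∅; A=∅; R=[app :: mulL(5)]⟩
4. ⟨C=(λx. (x x)); E=∅; A=[clo(λx. (x x), ∅)]; R=[mulL(5)]⟩
5. ⟨C=(x x); E={x↦clo(λx. (x x), ∅)}; A=∅; R=[mulL(5)]⟩
6. ⟨C=x; E={x↦clo(λx. (x x), ∅)}; A=∅; R=[app :: mulL(5)]⟩
7. ⟨C=x; E={x↦clo(λx. (x x), ∅)}; A=[clo(λx. (x x), ∅)]; R=[mulL(5)]⟩
… configuration repeats with period 3 (steps 5–7 recur indefinitely) …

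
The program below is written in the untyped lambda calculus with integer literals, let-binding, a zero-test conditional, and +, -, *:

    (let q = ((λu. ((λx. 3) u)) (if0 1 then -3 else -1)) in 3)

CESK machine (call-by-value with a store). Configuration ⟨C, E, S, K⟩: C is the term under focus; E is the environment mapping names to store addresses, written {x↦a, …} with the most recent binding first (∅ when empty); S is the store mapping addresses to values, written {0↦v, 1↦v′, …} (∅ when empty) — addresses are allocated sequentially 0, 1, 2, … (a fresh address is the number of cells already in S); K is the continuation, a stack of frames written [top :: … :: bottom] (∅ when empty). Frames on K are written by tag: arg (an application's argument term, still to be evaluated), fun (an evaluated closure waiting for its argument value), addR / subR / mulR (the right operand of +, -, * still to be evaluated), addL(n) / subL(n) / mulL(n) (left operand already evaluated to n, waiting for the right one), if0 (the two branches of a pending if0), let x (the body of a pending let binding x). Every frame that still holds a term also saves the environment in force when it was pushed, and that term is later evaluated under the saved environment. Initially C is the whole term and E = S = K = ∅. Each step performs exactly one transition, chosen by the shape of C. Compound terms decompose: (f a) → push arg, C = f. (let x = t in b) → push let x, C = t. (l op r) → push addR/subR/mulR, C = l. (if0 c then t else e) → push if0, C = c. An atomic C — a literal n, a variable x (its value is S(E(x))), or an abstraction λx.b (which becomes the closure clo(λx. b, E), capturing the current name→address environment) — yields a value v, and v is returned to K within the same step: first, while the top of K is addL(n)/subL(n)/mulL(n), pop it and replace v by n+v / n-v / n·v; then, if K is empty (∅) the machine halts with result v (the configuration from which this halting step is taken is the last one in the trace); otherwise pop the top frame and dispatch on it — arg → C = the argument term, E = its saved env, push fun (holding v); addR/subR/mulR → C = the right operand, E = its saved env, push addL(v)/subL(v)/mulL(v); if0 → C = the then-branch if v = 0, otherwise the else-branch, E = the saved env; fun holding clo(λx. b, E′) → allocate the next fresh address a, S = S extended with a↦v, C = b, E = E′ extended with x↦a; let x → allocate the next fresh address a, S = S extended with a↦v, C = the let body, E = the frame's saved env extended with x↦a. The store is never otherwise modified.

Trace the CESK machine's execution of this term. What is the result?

[0] <C=(let q = ((λu. ((λx. 3) u)) (if0 1 then -3 else -1)) in 3), E=∅, S=∅, K=∅>
[1] <C=((λu. ((λx. 3) u)) (if0 1 then -3 else -1)), E=∅, S=∅, K=[let q]>
[2] <C=(λu. ((λx. 3) u)), E=∅, S=∅, K=[arg :: let q]>
[3] <C=(if0 1 then -3 else -1), E=∅, S=∅, K=[fun :: let q]>
[4] <C=1, E=∅, S=∅, K=[if0 :: fun :: let q]>
[5] <C=-1, E=∅, S=∅, K=[fun :: let q]>
[6] <C=((λx. 3) u), E={u↦0}, S={0↦-1}, K=[let q]>
[7] <C=(λx. 3), E={u↦0}, S={0↦-1}, K=[arg :: let q]>
[8] <C=u, E={u↦0}, S={0↦-1}, K=[fun :: let q]>
[9] <C=3, E={x↦1, u↦0}, S={0↦-1, 1↦-1}, K=[let q]>
[10] <C=3, E={q↦2}, S={0↦-1, 1↦-1, 2↦3}, K=∅>
→ final value 3

Answer: 3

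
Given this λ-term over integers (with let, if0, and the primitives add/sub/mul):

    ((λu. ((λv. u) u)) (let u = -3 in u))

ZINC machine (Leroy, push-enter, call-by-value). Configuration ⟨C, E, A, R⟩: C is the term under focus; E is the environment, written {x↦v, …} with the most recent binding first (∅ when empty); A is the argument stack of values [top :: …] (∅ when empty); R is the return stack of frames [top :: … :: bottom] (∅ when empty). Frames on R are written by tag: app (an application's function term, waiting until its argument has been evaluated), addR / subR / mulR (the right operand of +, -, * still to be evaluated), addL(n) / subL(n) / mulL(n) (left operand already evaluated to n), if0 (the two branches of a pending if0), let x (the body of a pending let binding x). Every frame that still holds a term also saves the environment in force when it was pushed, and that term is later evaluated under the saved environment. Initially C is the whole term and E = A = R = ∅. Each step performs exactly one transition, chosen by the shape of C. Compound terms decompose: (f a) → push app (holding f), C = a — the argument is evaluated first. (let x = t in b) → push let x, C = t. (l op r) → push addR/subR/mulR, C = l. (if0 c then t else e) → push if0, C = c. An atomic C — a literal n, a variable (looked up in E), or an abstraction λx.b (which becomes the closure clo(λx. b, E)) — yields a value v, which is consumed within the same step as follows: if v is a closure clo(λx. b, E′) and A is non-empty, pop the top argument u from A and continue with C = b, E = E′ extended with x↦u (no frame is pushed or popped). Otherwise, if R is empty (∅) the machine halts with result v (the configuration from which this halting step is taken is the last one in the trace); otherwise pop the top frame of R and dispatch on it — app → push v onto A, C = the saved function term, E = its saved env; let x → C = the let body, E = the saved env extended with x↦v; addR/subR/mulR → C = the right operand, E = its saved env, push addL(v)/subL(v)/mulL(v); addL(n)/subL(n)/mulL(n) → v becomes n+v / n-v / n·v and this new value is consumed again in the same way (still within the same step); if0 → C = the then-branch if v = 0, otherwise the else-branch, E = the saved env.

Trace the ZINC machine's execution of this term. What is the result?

Answer: -3

Execution trace:
t=0: [C=((λu. ((λv. u) u)) (let u = -3 in u)) | E=∅ | A=∅ | R=∅]
t=1: [C=(let u = -3 in u) | E=∅ | A=∅ | R=[app]]
t=2: [C=-3 | E=∅ | A=∅ | R=[let u :: app]]
t=3: [C=u | E={u↦-3} | A=∅ | R=[app]]
t=4: [C=(λu. ((λv. u) u)) | E=∅ | A=[-3] | R=∅]
t=5: [C=((λv. u) u) | E={u↦-3} | A=∅ | R=∅]
t=6: [C=u | E={u↦-3} | A=∅ | R=[app]]
t=7: [C=(λv. u) | E={u↦-3} | A=[-3] | R=∅]
t=8: [C=u | E={v↦-3, u↦-3} | A=∅ | R=∅]
→ final value -3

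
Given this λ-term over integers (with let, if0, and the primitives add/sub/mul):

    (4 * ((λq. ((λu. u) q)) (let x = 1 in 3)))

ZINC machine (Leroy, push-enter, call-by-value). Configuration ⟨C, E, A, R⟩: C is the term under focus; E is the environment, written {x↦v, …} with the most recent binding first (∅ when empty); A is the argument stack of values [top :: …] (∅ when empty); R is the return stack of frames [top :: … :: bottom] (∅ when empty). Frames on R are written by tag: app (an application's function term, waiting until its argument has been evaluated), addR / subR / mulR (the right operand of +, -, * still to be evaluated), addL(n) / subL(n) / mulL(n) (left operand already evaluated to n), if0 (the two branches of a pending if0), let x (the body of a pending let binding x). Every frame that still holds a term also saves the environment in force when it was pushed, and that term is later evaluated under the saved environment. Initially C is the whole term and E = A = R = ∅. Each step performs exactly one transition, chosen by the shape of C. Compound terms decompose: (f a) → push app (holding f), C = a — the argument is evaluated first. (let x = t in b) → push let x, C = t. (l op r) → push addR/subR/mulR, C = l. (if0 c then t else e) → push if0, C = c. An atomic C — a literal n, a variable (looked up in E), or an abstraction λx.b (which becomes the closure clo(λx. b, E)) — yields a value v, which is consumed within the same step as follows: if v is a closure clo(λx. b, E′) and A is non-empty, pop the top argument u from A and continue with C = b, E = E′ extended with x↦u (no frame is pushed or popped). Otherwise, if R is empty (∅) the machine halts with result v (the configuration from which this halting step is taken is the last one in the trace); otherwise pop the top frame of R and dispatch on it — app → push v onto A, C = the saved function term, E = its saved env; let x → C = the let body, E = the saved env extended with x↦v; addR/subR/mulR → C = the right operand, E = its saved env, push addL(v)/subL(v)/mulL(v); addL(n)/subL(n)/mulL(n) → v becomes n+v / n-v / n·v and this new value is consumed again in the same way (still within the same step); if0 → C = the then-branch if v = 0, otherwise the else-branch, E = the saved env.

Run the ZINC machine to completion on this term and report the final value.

Answer: 12

Execution trace:
[0] ⟨C=(4 * ((λq. ((λu. u) q)) (let x = 1 in 3))); E=∅; A=∅; R=∅⟩
[1] ⟨C=4; E=∅; A=∅; R=[mulR]⟩
[2] ⟨C=((λq. ((λu. u) q)) (let x = 1 in 3)); E=∅; A=∅; R=[mulL(4)]⟩
[3] ⟨C=(let x = 1 in 3); E=∅; A=∅; R=[app :: mulL(4)]⟩
[4] ⟨C=1; E=∅; A=∅; R=[let x :: app :: mulL(4)]⟩
[5] ⟨C=3; E={x↦1}; A=∅; R=[app :: mulL(4)]⟩
[6] ⟨C=(λq. ((λu. u) q)); E=∅; A=[3]; R=[mulL(4)]⟩
[7] ⟨C=((λu. u) q); E={q↦3}; A=∅; R=[mulL(4)]⟩
[8] ⟨C=q; E={q↦3}; A=∅; R=[app :: mulL(4)]⟩
[9] ⟨C=(λu. u); E={q↦3}; A=[3]; R=[mulL(4)]⟩
[10] ⟨C=u; E={u↦3, q↦3}; A=∅; R=[mulL(4)]⟩
→ final value 12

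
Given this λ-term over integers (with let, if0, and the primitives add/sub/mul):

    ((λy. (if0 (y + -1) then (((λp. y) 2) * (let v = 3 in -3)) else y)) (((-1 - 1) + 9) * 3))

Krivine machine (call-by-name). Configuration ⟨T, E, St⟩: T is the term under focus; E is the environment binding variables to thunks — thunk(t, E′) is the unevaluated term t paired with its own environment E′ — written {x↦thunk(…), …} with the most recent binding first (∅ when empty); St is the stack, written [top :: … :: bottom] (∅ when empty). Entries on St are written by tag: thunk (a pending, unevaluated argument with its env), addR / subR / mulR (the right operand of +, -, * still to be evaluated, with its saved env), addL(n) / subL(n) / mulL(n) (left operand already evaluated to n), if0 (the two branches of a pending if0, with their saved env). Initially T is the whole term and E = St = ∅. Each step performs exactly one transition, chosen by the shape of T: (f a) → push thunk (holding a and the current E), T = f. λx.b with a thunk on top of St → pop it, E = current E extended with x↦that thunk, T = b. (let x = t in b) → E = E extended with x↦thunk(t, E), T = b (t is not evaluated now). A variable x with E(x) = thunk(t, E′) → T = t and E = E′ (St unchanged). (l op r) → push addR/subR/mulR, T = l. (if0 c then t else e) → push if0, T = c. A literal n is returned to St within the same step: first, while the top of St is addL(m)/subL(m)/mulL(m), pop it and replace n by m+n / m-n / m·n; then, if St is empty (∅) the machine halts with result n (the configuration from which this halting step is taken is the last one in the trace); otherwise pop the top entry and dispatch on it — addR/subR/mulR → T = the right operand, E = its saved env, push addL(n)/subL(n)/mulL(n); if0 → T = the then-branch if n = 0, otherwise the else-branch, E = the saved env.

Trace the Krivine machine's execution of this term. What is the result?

t=0: <T=((λy. (if0 (y + -1) then (((λp. y) 2) * (let v = 3 in -3)) else y)) (((-1 - 1) + 9) * 3)), E=∅, St=∅>
t=1: <T=(λy. (if0 (y + -1) then (((λp. y) 2) * (let v = 3 in -3)) else y)), E=∅, St=[thunk]>
t=2: <T=(if0 (y + -1) then (((λp. y) 2) * (let v = 3 in -3)) else y), E={y↦thunk((((-1 - 1) + 9) * 3), ∅)}, St=∅>
t=3: <T=(y + -1), E={y↦thunk((((-1 - 1) + 9) * 3), ∅)}, St=[if0]>
t=4: <T=y, E={y↦thunk((((-1 - 1) + 9) * 3), ∅)}, St=[addR :: if0]>
t=5: <T=(((-1 - 1) + 9) * 3), E=∅, St=[addR :: if0]>
t=6: <T=((-1 - 1) + 9), E=∅, St=[mulR :: addR :: if0]>
t=7: <T=(-1 - 1), E=∅, St=[addR :: mulR :: addR :: if0]>
t=8: <T=-1, E=∅, St=[subR :: addR :: mulR :: addR :: if0]>
t=9: <T=1, E=∅, St=[subL(-1) :: addR :: mulR :: addR :: if0]>
t=10: <T=9, E=∅, St=[addL(-2) :: mulR :: addR :: if0]>
t=11: <T=3, E=∅, St=[mulL(7) :: addR :: if0]>
t=12: <T=-1, E={y↦thunk((((-1 - 1) + 9) * 3), ∅)}, St=[addL(21) :: if0]>
t=13: <T=y, E={y↦thunk((((-1 - 1) + 9) * 3), ∅)}, St=∅>
t=14: <T=(((-1 - 1) + 9) * 3), E=∅, St=∅>
t=15: <T=((-1 - 1) + 9), E=∅, St=[mulR]>
t=16: <T=(-1 - 1), E=∅, St=[addR :: mulR]>
t=17: <T=-1, E=∅, St=[subR :: addR :: mulR]>
t=18: <T=1, E=∅, St=[subL(-1) :: addR :: mulR]>
t=19: <T=9, E=∅, St=[addL(-2) :: mulR]>
t=20: <T=3, E=∅, St=[mulL(7)]>
→ final value 21

Answer: 21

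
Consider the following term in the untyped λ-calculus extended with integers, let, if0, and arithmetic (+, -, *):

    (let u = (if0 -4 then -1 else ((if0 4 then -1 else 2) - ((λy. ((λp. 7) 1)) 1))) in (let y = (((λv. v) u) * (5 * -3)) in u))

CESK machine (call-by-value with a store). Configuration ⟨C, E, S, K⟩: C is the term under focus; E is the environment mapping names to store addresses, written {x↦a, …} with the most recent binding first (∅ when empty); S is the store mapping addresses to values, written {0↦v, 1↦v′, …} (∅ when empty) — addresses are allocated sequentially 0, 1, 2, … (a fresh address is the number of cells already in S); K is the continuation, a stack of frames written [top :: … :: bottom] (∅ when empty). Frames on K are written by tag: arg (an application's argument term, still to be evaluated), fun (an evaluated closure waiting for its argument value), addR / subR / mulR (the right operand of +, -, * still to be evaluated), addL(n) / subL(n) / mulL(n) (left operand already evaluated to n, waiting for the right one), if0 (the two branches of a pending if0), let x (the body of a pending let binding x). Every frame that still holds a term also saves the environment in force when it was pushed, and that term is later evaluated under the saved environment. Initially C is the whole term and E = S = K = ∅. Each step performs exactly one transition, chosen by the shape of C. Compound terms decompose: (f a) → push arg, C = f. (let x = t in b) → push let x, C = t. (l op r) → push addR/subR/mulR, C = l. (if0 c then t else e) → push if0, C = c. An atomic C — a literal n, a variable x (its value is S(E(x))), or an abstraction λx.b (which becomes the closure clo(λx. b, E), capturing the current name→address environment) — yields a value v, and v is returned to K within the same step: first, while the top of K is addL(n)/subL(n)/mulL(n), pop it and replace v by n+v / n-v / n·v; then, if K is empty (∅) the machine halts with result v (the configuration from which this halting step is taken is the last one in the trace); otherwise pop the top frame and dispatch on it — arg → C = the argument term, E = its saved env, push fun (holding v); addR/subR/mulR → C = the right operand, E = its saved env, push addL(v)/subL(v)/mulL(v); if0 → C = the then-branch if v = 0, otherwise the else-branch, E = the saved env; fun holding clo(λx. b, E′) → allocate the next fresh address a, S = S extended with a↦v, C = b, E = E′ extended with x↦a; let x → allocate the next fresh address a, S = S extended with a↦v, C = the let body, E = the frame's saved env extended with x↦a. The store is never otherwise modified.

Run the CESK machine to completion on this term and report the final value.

0. ⟨C=(let u = (if0 -4 then -1 else ((if0 4 then -1 else 2) - ((λy. ((λp. 7) 1)) 1))) in (let y = (((λv. v) u) * (5 * -3)) in u)); E=∅; S=∅; K=∅⟩
1. ⟨C=(if0 -4 then -1 else ((if0 4 then -1 else 2) - ((λy. ((λp. 7) 1)) 1))); E=∅; S=∅; K=[let u]⟩
2. ⟨C=-4; E=∅; S=∅; K=[if0 :: let u]⟩
3. ⟨C=((if0 4 then -1 else 2) - ((λy. ((λp. 7) 1)) 1)); E=∅; S=∅; K=[let u]⟩
4. ⟨C=(if0 4 then -1 else 2); E=∅; S=∅; K=[subR :: let u]⟩
5. ⟨C=4; E=∅; S=∅; K=[if0 :: subR :: let u]⟩
6. ⟨C=2; E=∅; S=∅; K=[subR :: let u]⟩
7. ⟨C=((λy. ((λp. 7) 1)) 1); E=∅; S=∅; K=[subL(2) :: let u]⟩
8. ⟨C=(λy. ((λp. 7) 1)); E=∅; S=∅; K=[arg :: subL(2) :: let u]⟩
9. ⟨C=1; E=∅; S=∅; K=[fun :: subL(2) :: let u]⟩
10. ⟨C=((λp. 7) 1); E={y↦0}; S={0↦1}; K=[subL(2) :: let u]⟩
11. ⟨C=(λp. 7); E={y↦0}; S={0↦1}; K=[arg :: subL(2) :: let u]⟩
12. ⟨C=1; E={y↦0}; S={0↦1}; K=[fun :: subL(2) :: let u]⟩
13. ⟨C=7; E={p↦1, y↦0}; S={0↦1, 1↦1}; K=[subL(2) :: let u]⟩
14. ⟨C=(let y = (((λv. v) u) * (5 * -3)) in u); E={u↦2}; S={0↦1, 1↦1, 2↦-5}; K=∅⟩
15. ⟨C=(((λv. v) u) * (5 * -3)); E={u↦2}; S={0↦1, 1↦1, 2↦-5}; K=[let y]⟩
16. ⟨C=((λv. v) u); E={u↦2}; S={0↦1, 1↦1, 2↦-5}; K=[mulR :: let y]⟩
17. ⟨C=(λv. v); E={u↦2}; S={0↦1, 1↦1, 2↦-5}; K=[arg :: mulR :: let y]⟩
18. ⟨C=u; E={u↦2}; S={0↦1, 1↦1, 2↦-5}; K=[fun :: mulR :: let y]⟩
19. ⟨C=v; E={v↦3, u↦2}; S={0↦1, 1↦1, 2↦-5, 3↦-5}; K=[mulR :: let y]⟩
20. ⟨C=(5 * -3); E={u↦2}; S={0↦1, 1↦1, 2↦-5, 3↦-5}; K=[mulL(-5) :: let y]⟩
21. ⟨C=5; E={u↦2}; S={0↦1, 1↦1, 2↦-5, 3↦-5}; K=[mulR :: mulL(-5) :: let y]⟩
22. ⟨C=-3; E={u↦2}; S={0↦1, 1↦1, 2↦-5, 3↦-5}; K=[mulL(5) :: mulL(-5) :: let y]⟩
23. ⟨C=u; E={y↦4, u↦2}; S={0↦1, 1↦1, 2↦-5, 3↦-5, 4↦75}; K=∅⟩
→ final value -5

Answer: -5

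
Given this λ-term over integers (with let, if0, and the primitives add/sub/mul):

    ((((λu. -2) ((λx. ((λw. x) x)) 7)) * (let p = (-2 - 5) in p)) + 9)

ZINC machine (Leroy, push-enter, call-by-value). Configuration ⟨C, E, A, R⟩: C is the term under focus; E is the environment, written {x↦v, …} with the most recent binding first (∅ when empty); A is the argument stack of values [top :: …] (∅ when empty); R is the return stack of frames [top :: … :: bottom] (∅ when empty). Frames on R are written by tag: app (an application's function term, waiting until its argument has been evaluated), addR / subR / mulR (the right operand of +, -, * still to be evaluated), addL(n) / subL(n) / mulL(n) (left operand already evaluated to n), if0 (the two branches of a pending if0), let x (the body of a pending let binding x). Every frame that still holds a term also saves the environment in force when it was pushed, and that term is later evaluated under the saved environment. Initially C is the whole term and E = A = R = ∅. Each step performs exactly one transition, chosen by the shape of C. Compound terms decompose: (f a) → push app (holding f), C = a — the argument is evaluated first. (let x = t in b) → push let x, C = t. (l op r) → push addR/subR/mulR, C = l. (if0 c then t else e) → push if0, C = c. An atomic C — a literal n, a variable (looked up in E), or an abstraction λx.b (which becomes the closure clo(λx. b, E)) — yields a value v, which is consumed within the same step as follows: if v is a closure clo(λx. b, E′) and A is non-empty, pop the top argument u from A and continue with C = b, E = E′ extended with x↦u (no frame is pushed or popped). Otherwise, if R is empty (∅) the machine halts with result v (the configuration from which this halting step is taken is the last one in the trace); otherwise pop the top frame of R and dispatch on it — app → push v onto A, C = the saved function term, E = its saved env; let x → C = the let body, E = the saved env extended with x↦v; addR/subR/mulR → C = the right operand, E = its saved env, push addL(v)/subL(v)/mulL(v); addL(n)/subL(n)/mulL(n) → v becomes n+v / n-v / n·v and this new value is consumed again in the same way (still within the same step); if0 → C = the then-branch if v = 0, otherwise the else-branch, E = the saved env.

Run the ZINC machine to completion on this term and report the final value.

Answer: 23

Execution trace:
t=0: <C=((((λu. -2) ((λx. ((λw. x) x)) 7)) * (let p = (-2 - 5) in p)) + 9), E=∅, A=∅, R=∅>
t=1: <C=(((λu. -2) ((λx. ((λw. x) x)) 7)) * (let p = (-2 - 5) in p)), E=∅, A=∅, R=[addR]>
t=2: <C=((λu. -2) ((λx. ((λw. x) x)) 7)), E=∅, A=∅, R=[mulR :: addR]>
t=3: <C=((λx. ((λw. x) x)) 7), E=∅, A=∅, R=[app :: mulR :: addR]>
t=4: <C=7, E=∅, A=∅, R=[app :: app :: mulR :: addR]>
t=5: <C=(λx. ((λw. x) x)), E=∅, A=[7], R=[app :: mulR :: addR]>
t=6: <C=((λw. x) x), E={x↦7}, A=∅, R=[app :: mulR :: addR]>
t=7: <C=x, E={x↦7}, A=∅, R=[app :: app :: mulR :: addR]>
t=8: <C=(λw. x), E={x↦7}, A=[7], R=[app :: mulR :: addR]>
t=9: <C=x, E={w↦7, x↦7}, A=∅, R=[app :: mulR :: addR]>
t=10: <C=(λu. -2), E=∅, A=[7], R=[mulR :: addR]>
t=11: <C=-2, E={u↦7}, A=∅, R=[mulR :: addR]>
t=12: <C=(let p = (-2 - 5) in p), E=∅, A=∅, R=[mulL(-2) :: addR]>
t=13: <C=(-2 - 5), E=∅, A=∅, R=[let p :: mulL(-2) :: addR]>
t=14: <C=-2, E=∅, A=∅, R=[subR :: let p :: mulL(-2) :: addR]>
t=15: <C=5, E=∅, A=∅, R=[subL(-2) :: let p :: mulL(-2) :: addR]>
t=16: <C=p, E={p↦-7}, A=∅, R=[mulL(-2) :: addR]>
t=17: <C=9, E=∅, A=∅, R=[addL(14)]>
→ final value 23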